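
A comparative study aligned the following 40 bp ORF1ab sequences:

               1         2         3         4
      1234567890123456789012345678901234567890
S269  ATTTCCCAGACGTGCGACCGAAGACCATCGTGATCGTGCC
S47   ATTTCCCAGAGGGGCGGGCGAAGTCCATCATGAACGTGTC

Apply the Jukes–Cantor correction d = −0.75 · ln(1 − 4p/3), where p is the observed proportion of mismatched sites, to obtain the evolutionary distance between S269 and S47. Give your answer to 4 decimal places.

Mismatches occur at site 11 (C↔G), site 13 (T↔G), site 17 (A↔G), site 18 (C↔G), site 24 (A↔T), site 30 (G↔A), site 34 (T↔A), site 39 (C↔T).
p = 8/40 = 0.200000.
d = −0.75 · ln(1 − (4/3)·0.200000) = −0.75 · ln(0.733333) = −0.75 · (-0.310155) = 0.2326.

0.2326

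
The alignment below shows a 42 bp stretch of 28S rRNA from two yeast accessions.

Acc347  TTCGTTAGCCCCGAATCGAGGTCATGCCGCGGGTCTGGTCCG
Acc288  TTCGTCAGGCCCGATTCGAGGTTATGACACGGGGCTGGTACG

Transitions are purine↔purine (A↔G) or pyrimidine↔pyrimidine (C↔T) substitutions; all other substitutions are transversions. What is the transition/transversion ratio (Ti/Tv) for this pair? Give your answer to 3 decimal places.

0.600

Mismatches occur at site 6 (T/C, transition), site 9 (C/G, transversion), site 15 (A/T, transversion), site 23 (C/T, transition), site 27 (C/A, transversion), site 29 (G/A, transition), site 34 (T/G, transversion), site 40 (C/A, transversion).
Of the 8 differences, 3 transitions and 5 transversions, so Ti/Tv = 3/5 = 0.600.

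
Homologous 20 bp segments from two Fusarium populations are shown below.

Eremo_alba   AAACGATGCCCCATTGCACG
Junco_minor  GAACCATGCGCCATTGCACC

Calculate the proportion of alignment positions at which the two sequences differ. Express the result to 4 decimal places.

Differing sites — 1:A/G; 5:G/C; 10:C/G; 20:G/C.
There are 4 differences over 20 sites, so p = 4/20 = 0.2000.

0.2000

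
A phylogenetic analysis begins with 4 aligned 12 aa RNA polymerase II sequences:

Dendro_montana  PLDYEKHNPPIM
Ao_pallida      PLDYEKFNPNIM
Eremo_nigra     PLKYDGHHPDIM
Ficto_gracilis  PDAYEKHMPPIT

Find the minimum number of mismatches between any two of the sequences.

2

Pairwise Hamming distances:
  Dendro_montana vs Ao_pallida: 2
  Dendro_montana vs Eremo_nigra: 5
  Dendro_montana vs Ficto_gracilis: 4
  Ao_pallida vs Eremo_nigra: 6
  Ao_pallida vs Ficto_gracilis: 6
  Eremo_nigra vs Ficto_gracilis: 7
The smallest is 2, between Dendro_montana and Ao_pallida.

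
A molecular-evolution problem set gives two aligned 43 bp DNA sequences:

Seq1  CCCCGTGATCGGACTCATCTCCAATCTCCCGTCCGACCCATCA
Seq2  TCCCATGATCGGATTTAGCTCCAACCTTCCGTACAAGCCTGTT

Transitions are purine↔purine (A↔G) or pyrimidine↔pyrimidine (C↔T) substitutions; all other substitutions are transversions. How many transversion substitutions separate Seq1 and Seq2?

Differing sites — 1:C/T (Ti); 5:G/A (Ti); 14:C/T (Ti); 16:C/T (Ti); 18:T/G (Tv); 25:T/C (Ti); 28:C/T (Ti); 33:C/A (Tv); 35:G/A (Ti); 37:C/G (Tv); 40:A/T (Tv); 41:T/G (Tv); 42:C/T (Ti); 43:A/T (Tv).
Of the 14 differences, 8 transitions and 6 transversions, so the answer is 6.

6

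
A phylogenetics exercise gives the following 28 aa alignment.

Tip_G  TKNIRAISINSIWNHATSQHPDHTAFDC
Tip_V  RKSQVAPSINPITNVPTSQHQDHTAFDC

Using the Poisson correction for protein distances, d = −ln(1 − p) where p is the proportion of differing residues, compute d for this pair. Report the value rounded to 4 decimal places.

0.4418

Differing sites — 1:T/R; 3:N/S; 4:I/Q; 5:R/V; 7:I/P; 11:S/P; 13:W/T; 15:H/V; 16:A/P; 21:P/Q.
p = 10/28 = 0.357143.
d = −ln(1 − 0.357143) = −ln(0.642857) = 0.4418.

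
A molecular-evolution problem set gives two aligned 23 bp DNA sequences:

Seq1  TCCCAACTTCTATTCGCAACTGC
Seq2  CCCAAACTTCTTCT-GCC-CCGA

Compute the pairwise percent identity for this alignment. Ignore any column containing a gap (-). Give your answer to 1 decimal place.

Excluding the 2 gap columns leaves 21 comparable sites.
Differing sites — 1:T/C; 4:C/A; 12:A/T; 13:T/C; 18:A/C; 21:T/C; 23:C/A.
14 of the 21 comparable sites match, so the percent identity is 14/21 × 100 = 66.7%.

66.7%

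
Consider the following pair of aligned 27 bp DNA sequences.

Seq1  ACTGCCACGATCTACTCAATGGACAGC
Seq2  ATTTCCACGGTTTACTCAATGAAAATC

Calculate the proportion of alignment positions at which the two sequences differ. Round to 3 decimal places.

0.259

Differing sites — 2:C/T; 4:G/T; 10:A/G; 12:C/T; 22:G/A; 24:C/A; 26:G/T.
There are 7 differences over 27 sites, so p = 7/27 = 0.259.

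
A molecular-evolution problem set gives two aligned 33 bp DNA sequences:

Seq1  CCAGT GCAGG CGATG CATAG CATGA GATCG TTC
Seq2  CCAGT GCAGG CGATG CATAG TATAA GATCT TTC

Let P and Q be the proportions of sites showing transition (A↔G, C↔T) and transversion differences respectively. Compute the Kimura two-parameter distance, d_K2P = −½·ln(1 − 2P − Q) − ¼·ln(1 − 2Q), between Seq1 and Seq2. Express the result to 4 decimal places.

The sequences differ at positions 21 (C/T, transition), 24 (G/A, transition), 30 (G/T, transversion).
Of the 3 differences, 2 transitions and 1 transversion over 33 sites: P = 2/33 = 0.060606, Q = 1/33 = 0.030303.
d = −0.5·ln(0.848485) − 0.25·ln(0.939394) = −0.5·(-0.164303) − 0.25·(-0.062520) = 0.0978.

0.0978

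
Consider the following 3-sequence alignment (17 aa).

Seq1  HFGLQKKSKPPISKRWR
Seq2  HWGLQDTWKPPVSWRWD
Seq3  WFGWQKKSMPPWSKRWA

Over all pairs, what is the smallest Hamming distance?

Pairwise Hamming distances:
  Seq1 vs Seq2: 7
  Seq1 vs Seq3: 5
  Seq2 vs Seq3: 10
The smallest is 5, between Seq1 and Seq3.

5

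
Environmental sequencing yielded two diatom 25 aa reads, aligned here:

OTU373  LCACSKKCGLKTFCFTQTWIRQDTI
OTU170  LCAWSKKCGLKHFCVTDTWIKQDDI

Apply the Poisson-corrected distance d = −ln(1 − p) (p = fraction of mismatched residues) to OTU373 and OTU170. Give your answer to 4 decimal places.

0.2744

The sequences differ at positions 4 (C/W), 12 (T/H), 15 (F/V), 17 (Q/D), 21 (R/K), 24 (T/D).
p = 6/25 = 0.240000.
d = −ln(1 − 0.240000) = −ln(0.760000) = 0.2744.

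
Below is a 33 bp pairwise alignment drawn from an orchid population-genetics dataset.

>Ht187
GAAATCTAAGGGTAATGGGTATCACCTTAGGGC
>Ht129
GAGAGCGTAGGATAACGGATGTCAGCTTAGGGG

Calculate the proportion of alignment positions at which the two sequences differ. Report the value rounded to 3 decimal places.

0.303

The sequences differ at positions 3 (A/G), 5 (T/G), 7 (T/G), 8 (A/T), 12 (G/A), 16 (T/C), 19 (G/A), 21 (A/G), 25 (C/G), 33 (C/G).
There are 10 differences over 33 sites, so p = 10/33 = 0.303.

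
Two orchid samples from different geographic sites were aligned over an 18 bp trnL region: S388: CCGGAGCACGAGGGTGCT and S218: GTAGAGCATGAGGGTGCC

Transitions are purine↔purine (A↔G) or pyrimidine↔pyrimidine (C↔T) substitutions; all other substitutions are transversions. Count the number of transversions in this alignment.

1

Differing sites — 1:C/G (Tv); 2:C/T (Ti); 3:G/A (Ti); 9:C/T (Ti); 18:T/C (Ti).
Of the 5 differences, 4 transitions and 1 transversion, so the answer is 1.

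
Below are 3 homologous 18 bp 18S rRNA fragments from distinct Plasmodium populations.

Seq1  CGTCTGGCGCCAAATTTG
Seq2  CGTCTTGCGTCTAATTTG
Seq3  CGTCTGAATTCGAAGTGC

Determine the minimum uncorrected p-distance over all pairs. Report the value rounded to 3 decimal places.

Pairwise Hamming distances:
  Seq1 vs Seq2: 3
  Seq1 vs Seq3: 8
  Seq2 vs Seq3: 8
The smallest is 3 mismatches, between Seq1 and Seq2; p = 3/18 = 0.167.

0.167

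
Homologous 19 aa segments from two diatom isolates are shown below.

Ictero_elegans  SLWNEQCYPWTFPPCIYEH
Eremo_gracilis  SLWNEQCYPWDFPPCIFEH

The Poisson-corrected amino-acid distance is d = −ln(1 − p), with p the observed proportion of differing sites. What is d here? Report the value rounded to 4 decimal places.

Mismatches occur at site 11 (T→D), site 17 (Y→F).
p = 2/19 = 0.105263.
d = −ln(1 − 0.105263) = −ln(0.894737) = 0.1112.

0.1112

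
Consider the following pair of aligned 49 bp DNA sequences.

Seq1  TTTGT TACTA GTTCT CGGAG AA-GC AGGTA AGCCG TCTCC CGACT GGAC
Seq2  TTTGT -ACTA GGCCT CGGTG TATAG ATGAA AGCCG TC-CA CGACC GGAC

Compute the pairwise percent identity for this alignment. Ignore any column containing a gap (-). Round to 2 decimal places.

Excluding the 3 gap columns leaves 46 comparable sites.
Differing sites — 12:T/G; 13:T/C; 19:A/T; 21:A/T; 24:G/A; 25:C/G; 27:G/T; 29:T/A; 40:C/A; 45:T/C.
36 of the 46 comparable sites match, so the percent identity is 36/46 × 100 = 78.26%.

78.26%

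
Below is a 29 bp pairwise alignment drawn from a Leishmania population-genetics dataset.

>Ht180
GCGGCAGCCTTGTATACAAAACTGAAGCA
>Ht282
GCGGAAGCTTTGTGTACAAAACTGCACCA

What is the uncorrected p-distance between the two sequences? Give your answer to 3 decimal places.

0.172

Mismatches occur at site 5 (C↔A), site 9 (C↔T), site 14 (A↔G), site 25 (A↔C), site 27 (G↔C).
There are 5 differences over 29 sites, so p = 5/29 = 0.172.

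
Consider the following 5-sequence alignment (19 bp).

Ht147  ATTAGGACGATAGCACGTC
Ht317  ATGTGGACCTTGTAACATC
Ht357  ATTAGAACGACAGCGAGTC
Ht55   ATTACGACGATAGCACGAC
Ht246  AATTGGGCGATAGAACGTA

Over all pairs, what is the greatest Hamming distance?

12

Pairwise Hamming distances:
  Ht147 vs Ht317: 8
  Ht147 vs Ht357: 4
  Ht147 vs Ht55: 2
  Ht147 vs Ht246: 5
  Ht317 vs Ht357: 12
  Ht317 vs Ht55: 10
  Ht317 vs Ht246: 9
  Ht357 vs Ht55: 6
  Ht357 vs Ht246: 9
  Ht55 vs Ht246: 7
The largest is 12, between Ht317 and Ht357.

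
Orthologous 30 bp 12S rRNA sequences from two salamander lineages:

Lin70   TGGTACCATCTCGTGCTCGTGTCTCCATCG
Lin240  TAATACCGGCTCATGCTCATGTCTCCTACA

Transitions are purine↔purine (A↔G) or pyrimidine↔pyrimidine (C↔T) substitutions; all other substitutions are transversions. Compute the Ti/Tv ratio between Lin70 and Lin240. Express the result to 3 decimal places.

Mismatches occur at site 2 (G→A, transition), site 3 (G→A, transition), site 8 (A→G, transition), site 9 (T→G, transversion), site 13 (G→A, transition), site 19 (G→A, transition), site 27 (A→T, transversion), site 28 (T→A, transversion), site 30 (G→A, transition).
Of the 9 differences, 6 transitions and 3 transversions, so Ti/Tv = 6/3 = 2.000.

2.000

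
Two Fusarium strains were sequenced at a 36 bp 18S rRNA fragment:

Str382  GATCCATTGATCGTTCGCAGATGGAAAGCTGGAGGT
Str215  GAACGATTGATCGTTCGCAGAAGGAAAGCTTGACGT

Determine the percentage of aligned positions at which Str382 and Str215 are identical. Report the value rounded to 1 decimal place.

86.1%

Differing sites — 3:T/A; 5:C/G; 22:T/A; 31:G/T; 34:G/C.
31 of the 36 sites match, so the percent identity is 31/36 × 100 = 86.1%.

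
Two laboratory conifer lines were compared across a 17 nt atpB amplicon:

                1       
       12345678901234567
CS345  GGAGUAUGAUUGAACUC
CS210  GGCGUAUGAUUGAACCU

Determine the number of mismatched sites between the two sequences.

Mismatches occur at site 3 (A↔C), site 16 (U↔C), site 17 (C↔U).
That gives 3 mismatches out of 17 aligned sites, so the Hamming distance is 3.

3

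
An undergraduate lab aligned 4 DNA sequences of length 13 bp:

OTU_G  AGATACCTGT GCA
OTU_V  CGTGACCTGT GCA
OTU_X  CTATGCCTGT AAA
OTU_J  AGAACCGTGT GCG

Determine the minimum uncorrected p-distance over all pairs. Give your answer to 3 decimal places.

0.231

Pairwise Hamming distances:
  OTU_G vs OTU_V: 3
  OTU_G vs OTU_X: 5
  OTU_G vs OTU_J: 4
  OTU_V vs OTU_X: 6
  OTU_V vs OTU_J: 6
  OTU_X vs OTU_J: 8
The smallest is 3 mismatches, between OTU_G and OTU_V; p = 3/13 = 0.231.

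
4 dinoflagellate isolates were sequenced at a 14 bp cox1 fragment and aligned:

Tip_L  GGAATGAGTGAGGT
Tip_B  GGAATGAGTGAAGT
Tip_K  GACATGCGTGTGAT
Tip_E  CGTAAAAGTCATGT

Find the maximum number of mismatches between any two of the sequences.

10

Pairwise Hamming distances:
  Tip_L vs Tip_B: 1
  Tip_L vs Tip_K: 5
  Tip_L vs Tip_E: 6
  Tip_B vs Tip_K: 6
  Tip_B vs Tip_E: 6
  Tip_K vs Tip_E: 10
The largest is 10, between Tip_K and Tip_E.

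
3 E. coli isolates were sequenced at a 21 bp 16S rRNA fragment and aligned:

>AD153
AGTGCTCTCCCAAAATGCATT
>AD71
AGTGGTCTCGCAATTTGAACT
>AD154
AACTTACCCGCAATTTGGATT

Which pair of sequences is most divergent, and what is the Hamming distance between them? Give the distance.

Pairwise Hamming distances:
  AD153 vs AD71: 6
  AD153 vs AD154: 10
  AD71 vs AD154: 8
The largest is 10, between AD153 and AD154.

10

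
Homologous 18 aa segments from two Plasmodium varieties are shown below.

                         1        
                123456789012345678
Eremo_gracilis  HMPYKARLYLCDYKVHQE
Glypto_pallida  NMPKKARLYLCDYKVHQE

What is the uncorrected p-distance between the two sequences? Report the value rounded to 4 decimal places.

0.1111

The sequences differ at positions 1 (H/N), 4 (Y/K).
There are 2 differences over 18 sites, so p = 2/18 = 0.1111.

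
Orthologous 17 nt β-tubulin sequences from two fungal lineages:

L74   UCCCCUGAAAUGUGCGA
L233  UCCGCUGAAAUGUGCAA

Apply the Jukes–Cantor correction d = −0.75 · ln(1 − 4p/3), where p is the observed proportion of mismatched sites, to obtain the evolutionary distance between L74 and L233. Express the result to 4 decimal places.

0.1280

Mismatches occur at site 4 (C/G), site 16 (G/A).
p = 2/17 = 0.117647.
d = −0.75 · ln(1 − (4/3)·0.117647) = −0.75 · ln(0.843137) = −0.75 · (-0.170626) = 0.1280.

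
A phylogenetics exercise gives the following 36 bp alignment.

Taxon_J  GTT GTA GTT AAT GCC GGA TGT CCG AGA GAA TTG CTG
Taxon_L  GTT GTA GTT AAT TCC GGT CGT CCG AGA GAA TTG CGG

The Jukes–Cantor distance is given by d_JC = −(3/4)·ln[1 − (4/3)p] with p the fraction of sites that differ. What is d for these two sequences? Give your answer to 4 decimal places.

0.1203

The sequences differ at positions 13 (G/T), 18 (A/T), 19 (T/C), 35 (T/G).
p = 4/36 = 0.111111.
d = −0.75 · ln(1 − (4/3)·0.111111) = −0.75 · ln(0.851852) = −0.75 · (-0.160342) = 0.1203.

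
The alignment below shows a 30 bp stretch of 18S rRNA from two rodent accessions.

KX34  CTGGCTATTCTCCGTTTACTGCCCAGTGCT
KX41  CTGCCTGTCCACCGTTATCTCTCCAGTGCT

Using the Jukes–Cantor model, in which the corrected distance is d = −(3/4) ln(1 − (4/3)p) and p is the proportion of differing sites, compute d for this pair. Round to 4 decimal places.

0.3295

The sequences differ at positions 4 (G/C), 7 (A/G), 9 (T/C), 11 (T/A), 17 (T/A), 18 (A/T), 21 (G/C), 22 (C/T).
p = 8/30 = 0.266667.
d = −0.75 · ln(1 − (4/3)·0.266667) = −0.75 · ln(0.644444) = −0.75 · (-0.439367) = 0.3295.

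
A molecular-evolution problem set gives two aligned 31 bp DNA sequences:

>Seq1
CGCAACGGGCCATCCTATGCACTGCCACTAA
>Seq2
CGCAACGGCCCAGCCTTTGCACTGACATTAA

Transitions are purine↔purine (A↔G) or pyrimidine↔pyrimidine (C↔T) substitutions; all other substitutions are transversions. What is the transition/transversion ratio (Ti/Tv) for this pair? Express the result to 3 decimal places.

Mismatches occur at site 9 (G↔C, transversion), site 13 (T↔G, transversion), site 17 (A↔T, transversion), site 25 (C↔A, transversion), site 28 (C↔T, transition).
Of the 5 differences, 1 transition and 4 transversions, so Ti/Tv = 1/4 = 0.250.

0.250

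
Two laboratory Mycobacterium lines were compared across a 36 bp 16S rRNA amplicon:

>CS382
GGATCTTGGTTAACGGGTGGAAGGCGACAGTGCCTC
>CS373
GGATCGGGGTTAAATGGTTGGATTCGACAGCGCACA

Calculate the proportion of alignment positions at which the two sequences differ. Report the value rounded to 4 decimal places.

Differing sites — 6:T/G; 7:T/G; 14:C/A; 15:G/T; 19:G/T; 21:A/G; 23:G/T; 24:G/T; 31:T/C; 34:C/A; 35:T/C; 36:C/A.
There are 12 differences over 36 sites, so p = 12/36 = 0.3333.

0.3333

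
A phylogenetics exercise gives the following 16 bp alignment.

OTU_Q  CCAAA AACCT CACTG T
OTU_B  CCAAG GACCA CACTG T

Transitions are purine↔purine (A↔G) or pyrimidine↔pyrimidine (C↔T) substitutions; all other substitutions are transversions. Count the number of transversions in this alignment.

The sequences differ at positions 5 (A/G, transition), 6 (A/G, transition), 10 (T/A, transversion).
Of the 3 differences, 2 transitions and 1 transversion, so the answer is 1.

1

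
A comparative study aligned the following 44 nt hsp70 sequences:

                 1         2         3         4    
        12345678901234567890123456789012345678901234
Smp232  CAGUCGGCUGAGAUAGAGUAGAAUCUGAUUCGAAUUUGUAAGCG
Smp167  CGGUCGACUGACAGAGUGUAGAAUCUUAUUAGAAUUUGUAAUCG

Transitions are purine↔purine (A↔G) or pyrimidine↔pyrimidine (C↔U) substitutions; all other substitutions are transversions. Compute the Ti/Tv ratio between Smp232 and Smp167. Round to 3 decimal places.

Mismatches occur at site 2 (A→G, transition), site 7 (G→A, transition), site 12 (G→C, transversion), site 14 (U→G, transversion), site 17 (A→U, transversion), site 27 (G→U, transversion), site 31 (C→A, transversion), site 42 (G→U, transversion).
Of the 8 differences, 2 transitions and 6 transversions, so Ti/Tv = 2/6 = 0.333.

0.333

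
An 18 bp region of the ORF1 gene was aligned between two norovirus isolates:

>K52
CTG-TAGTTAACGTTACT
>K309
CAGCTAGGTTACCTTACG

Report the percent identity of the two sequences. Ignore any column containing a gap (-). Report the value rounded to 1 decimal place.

70.6%

Excluding the 1 gap column leaves 17 comparable sites.
Mismatches occur at site 2 (T/A), site 8 (T/G), site 10 (A/T), site 13 (G/C), site 18 (T/G).
12 of the 17 comparable sites match, so the percent identity is 12/17 × 100 = 70.6%.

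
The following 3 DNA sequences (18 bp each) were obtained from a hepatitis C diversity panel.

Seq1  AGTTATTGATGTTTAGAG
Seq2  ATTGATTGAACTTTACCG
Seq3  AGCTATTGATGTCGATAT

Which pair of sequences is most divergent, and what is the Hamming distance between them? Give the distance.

10

Pairwise Hamming distances:
  Seq1 vs Seq2: 6
  Seq1 vs Seq3: 5
  Seq2 vs Seq3: 10
The largest is 10, between Seq2 and Seq3.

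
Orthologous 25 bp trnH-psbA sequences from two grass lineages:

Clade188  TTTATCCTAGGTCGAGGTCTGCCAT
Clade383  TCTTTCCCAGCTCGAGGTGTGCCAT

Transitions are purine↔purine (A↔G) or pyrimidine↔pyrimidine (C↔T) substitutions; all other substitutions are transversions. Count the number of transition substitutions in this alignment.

2

Mismatches occur at site 2 (T/C, transition), site 4 (A/T, transversion), site 8 (T/C, transition), site 11 (G/C, transversion), site 19 (C/G, transversion).
Of the 5 differences, 2 transitions and 3 transversions, so the answer is 2.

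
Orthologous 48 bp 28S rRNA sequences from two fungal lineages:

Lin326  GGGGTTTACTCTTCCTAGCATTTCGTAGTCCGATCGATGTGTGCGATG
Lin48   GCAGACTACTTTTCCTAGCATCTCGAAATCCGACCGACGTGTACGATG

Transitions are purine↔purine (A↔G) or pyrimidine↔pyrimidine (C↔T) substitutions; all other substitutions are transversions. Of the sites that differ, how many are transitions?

Mismatches occur at site 2 (G/C, transversion), site 3 (G/A, transition), site 5 (T/A, transversion), site 6 (T/C, transition), site 11 (C/T, transition), site 22 (T/C, transition), site 26 (T/A, transversion), site 28 (G/A, transition), site 34 (T/C, transition), site 38 (T/C, transition), site 43 (G/A, transition).
Of the 11 differences, 8 transitions and 3 transversions, so the answer is 8.

8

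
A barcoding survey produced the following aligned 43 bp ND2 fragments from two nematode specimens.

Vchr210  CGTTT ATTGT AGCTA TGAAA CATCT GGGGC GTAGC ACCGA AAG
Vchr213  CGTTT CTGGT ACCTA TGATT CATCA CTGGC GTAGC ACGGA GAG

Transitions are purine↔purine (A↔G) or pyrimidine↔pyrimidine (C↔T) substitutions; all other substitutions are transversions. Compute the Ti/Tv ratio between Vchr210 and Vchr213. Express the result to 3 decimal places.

0.111

Differing sites — 6:A/C (Tv); 8:T/G (Tv); 12:G/C (Tv); 19:A/T (Tv); 20:A/T (Tv); 25:T/A (Tv); 26:G/C (Tv); 27:G/T (Tv); 38:C/G (Tv); 41:A/G (Ti).
Of the 10 differences, 1 transition and 9 transversions, so Ti/Tv = 1/9 = 0.111.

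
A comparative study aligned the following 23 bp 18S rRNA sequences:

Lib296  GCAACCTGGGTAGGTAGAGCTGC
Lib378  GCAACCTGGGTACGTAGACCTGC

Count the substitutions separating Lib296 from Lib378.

Differing sites — 13:G/C; 19:G/C.
That gives 2 mismatches out of 23 aligned sites, so the Hamming distance is 2.

2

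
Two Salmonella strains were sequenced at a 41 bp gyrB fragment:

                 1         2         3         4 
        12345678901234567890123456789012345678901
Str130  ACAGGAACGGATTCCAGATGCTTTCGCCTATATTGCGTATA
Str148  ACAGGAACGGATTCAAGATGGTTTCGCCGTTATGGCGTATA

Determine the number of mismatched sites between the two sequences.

5

Mismatches occur at site 15 (C→A), site 21 (C→G), site 29 (T→G), site 30 (A→T), site 34 (T→G).
That gives 5 mismatches out of 41 aligned sites, so the Hamming distance is 5.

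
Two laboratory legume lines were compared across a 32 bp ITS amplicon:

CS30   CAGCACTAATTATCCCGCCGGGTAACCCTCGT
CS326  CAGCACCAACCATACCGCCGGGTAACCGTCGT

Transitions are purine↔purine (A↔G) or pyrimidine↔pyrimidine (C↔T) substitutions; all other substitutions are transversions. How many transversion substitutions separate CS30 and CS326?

2

Differing sites — 7:T/C (Ti); 10:T/C (Ti); 11:T/C (Ti); 14:C/A (Tv); 28:C/G (Tv).
Of the 5 differences, 3 transitions and 2 transversions, so the answer is 2.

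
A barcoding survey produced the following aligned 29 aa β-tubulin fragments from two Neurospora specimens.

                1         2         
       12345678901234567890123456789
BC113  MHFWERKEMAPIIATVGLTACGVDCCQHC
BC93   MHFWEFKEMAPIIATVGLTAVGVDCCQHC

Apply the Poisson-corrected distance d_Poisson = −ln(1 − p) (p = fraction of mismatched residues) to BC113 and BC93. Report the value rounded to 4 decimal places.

Differing sites — 6:R/F; 21:C/V.
p = 2/29 = 0.068966.
d = −ln(1 − 0.068966) = −ln(0.931034) = 0.0715.

0.0715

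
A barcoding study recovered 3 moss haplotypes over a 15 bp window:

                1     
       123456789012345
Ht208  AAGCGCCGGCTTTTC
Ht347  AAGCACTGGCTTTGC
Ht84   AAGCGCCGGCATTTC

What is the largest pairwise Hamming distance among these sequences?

Pairwise Hamming distances:
  Ht208 vs Ht347: 3
  Ht208 vs Ht84: 1
  Ht347 vs Ht84: 4
The largest is 4, between Ht347 and Ht84.

4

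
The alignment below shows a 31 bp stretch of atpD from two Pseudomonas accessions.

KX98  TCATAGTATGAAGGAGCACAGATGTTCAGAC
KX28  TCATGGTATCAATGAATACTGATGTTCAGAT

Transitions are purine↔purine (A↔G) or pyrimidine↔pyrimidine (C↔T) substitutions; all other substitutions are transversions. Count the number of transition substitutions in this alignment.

Mismatches occur at site 5 (A/G, transition), site 10 (G/C, transversion), site 13 (G/T, transversion), site 16 (G/A, transition), site 17 (C/T, transition), site 20 (A/T, transversion), site 31 (C/T, transition).
Of the 7 differences, 4 transitions and 3 transversions, so the answer is 4.

4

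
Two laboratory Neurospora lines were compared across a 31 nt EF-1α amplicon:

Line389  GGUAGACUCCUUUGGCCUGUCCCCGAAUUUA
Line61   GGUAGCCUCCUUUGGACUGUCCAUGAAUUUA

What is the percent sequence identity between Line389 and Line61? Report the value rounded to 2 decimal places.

87.10%

The sequences differ at positions 6 (A/C), 16 (C/A), 23 (C/A), 24 (C/U).
27 of the 31 sites match, so the percent identity is 27/31 × 100 = 87.10%.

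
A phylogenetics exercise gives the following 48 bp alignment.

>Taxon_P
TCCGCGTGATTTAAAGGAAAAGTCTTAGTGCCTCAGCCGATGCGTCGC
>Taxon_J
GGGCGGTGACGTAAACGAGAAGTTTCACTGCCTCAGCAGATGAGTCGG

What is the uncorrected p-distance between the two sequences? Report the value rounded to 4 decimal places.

The sequences differ at positions 1 (T/G), 2 (C/G), 3 (C/G), 4 (G/C), 5 (C/G), 10 (T/C), 11 (T/G), 16 (G/C), 19 (A/G), 24 (C/T), 26 (T/C), 28 (G/C), 38 (C/A), 43 (C/A), 48 (C/G).
There are 15 differences over 48 sites, so p = 15/48 = 0.3125.

0.3125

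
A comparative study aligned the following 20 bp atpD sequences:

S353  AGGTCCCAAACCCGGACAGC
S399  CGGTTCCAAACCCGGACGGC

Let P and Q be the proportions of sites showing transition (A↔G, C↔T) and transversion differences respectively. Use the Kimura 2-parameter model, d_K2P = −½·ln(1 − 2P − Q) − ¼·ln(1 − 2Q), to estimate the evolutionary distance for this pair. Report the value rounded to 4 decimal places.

0.1702

Mismatches occur at site 1 (A→C, transversion), site 5 (C→T, transition), site 18 (A→G, transition).
Of the 3 differences, 2 transitions and 1 transversion over 20 sites: P = 2/20 = 0.100000, Q = 1/20 = 0.050000.
d = −0.5·ln(0.750000) − 0.25·ln(0.900000) = −0.5·(-0.287682) − 0.25·(-0.105361) = 0.1702.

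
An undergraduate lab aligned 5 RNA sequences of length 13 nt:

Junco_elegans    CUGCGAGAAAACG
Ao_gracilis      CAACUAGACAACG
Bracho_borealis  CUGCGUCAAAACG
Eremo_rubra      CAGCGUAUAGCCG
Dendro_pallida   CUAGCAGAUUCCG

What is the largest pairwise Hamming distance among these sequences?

9

Pairwise Hamming distances:
  Junco_elegans vs Ao_gracilis: 4
  Junco_elegans vs Bracho_borealis: 2
  Junco_elegans vs Eremo_rubra: 6
  Junco_elegans vs Dendro_pallida: 6
  Ao_gracilis vs Bracho_borealis: 6
  Ao_gracilis vs Eremo_rubra: 8
  Ao_gracilis vs Dendro_pallida: 6
  Bracho_borealis vs Eremo_rubra: 5
  Bracho_borealis vs Dendro_pallida: 8
  Eremo_rubra vs Dendro_pallida: 9
The largest is 9, between Eremo_rubra and Dendro_pallida.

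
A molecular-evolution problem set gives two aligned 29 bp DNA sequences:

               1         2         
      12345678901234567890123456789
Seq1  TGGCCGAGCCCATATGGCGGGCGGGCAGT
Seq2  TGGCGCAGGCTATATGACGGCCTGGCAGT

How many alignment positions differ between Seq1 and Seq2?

7

Differing sites — 5:C/G; 6:G/C; 9:C/G; 11:C/T; 17:G/A; 21:G/C; 23:G/T.
That gives 7 mismatches out of 29 aligned sites, so the Hamming distance is 7.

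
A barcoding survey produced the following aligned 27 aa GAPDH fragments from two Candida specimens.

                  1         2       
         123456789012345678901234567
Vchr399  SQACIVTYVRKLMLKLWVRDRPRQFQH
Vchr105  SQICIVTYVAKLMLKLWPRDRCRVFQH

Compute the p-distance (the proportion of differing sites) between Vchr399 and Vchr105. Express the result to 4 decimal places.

0.1852

Mismatches occur at site 3 (A/I), site 10 (R/A), site 18 (V/P), site 22 (P/C), site 24 (Q/V).
There are 5 differences over 27 sites, so p = 5/27 = 0.1852.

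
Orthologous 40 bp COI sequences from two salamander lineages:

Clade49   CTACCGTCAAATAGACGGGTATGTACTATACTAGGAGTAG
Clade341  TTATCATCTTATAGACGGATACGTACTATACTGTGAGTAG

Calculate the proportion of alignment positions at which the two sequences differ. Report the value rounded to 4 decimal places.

0.2250

The sequences differ at positions 1 (C/T), 4 (C/T), 6 (G/A), 9 (A/T), 10 (A/T), 19 (G/A), 22 (T/C), 33 (A/G), 34 (G/T).
There are 9 differences over 40 sites, so p = 9/40 = 0.2250.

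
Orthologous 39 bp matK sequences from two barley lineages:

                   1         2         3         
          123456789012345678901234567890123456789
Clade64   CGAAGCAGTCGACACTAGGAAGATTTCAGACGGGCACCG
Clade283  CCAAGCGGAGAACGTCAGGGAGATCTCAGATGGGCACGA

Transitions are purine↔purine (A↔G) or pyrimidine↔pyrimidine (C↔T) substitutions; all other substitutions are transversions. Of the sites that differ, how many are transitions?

9

Mismatches occur at site 2 (G↔C, transversion), site 7 (A↔G, transition), site 9 (T↔A, transversion), site 10 (C↔G, transversion), site 11 (G↔A, transition), site 14 (A↔G, transition), site 15 (C↔T, transition), site 16 (T↔C, transition), site 20 (A↔G, transition), site 25 (T↔C, transition), site 31 (C↔T, transition), site 38 (C↔G, transversion), site 39 (G↔A, transition).
Of the 13 differences, 9 transitions and 4 transversions, so the answer is 9.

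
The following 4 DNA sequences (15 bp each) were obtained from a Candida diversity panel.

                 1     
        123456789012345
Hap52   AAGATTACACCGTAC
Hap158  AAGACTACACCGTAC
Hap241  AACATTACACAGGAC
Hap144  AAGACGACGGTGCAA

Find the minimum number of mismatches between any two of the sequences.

Pairwise Hamming distances:
  Hap52 vs Hap158: 1
  Hap52 vs Hap241: 3
  Hap52 vs Hap144: 7
  Hap158 vs Hap241: 4
  Hap158 vs Hap144: 6
  Hap241 vs Hap144: 8
The smallest is 1, between Hap52 and Hap158.

1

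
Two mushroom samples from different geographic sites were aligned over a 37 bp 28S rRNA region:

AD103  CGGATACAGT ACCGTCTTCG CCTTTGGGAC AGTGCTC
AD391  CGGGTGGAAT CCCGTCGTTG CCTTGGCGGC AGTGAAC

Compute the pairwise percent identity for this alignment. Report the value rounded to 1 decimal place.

The sequences differ at positions 4 (A/G), 6 (A/G), 7 (C/G), 9 (G/A), 11 (A/C), 17 (T/G), 19 (C/T), 25 (T/G), 27 (G/C), 29 (A/G), 35 (C/A), 36 (T/A).
25 of the 37 sites match, so the percent identity is 25/37 × 100 = 67.6%.

67.6%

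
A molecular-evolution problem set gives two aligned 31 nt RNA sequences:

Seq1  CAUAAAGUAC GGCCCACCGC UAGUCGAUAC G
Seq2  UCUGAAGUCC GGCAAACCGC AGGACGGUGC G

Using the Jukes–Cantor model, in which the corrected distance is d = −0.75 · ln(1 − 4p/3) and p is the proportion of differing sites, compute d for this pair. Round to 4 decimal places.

0.4806

Mismatches occur at site 1 (C→U), site 2 (A→C), site 4 (A→G), site 9 (A→C), site 14 (C→A), site 15 (C→A), site 21 (U→A), site 22 (A→G), site 24 (U→A), site 27 (A→G), site 29 (A→G).
p = 11/31 = 0.354839.
d = −0.75 · ln(1 − (4/3)·0.354839) = −0.75 · ln(0.526881) = −0.75 · (-0.640781) = 0.4806.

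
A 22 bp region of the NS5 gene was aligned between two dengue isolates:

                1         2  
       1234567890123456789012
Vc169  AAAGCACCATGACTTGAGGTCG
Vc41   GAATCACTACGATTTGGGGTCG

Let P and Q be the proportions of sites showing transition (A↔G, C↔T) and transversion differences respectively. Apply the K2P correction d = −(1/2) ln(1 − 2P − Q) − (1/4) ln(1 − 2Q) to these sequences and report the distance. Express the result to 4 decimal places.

Differing sites — 1:A/G (Ti); 4:G/T (Tv); 8:C/T (Ti); 10:T/C (Ti); 13:C/T (Ti); 17:A/G (Ti).
Of the 6 differences, 5 transitions and 1 transversion over 22 sites: P = 5/22 = 0.227273, Q = 1/22 = 0.045455.
d = −0.5·ln(0.499999) − 0.25·ln(0.909090) = −0.5·(-0.693149) − 0.25·(-0.095311) = 0.3704.

0.3704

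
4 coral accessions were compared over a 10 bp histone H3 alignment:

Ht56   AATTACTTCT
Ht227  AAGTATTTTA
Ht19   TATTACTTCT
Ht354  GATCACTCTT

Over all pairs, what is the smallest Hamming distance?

1

Pairwise Hamming distances:
  Ht56 vs Ht227: 4
  Ht56 vs Ht19: 1
  Ht56 vs Ht354: 4
  Ht227 vs Ht19: 5
  Ht227 vs Ht354: 6
  Ht19 vs Ht354: 4
The smallest is 1, between Ht56 and Ht19.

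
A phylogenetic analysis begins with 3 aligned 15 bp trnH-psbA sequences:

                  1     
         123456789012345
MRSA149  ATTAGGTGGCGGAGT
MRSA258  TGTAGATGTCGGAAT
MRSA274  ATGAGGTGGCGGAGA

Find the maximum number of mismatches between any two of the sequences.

7

Pairwise Hamming distances:
  MRSA149 vs MRSA258: 5
  MRSA149 vs MRSA274: 2
  MRSA258 vs MRSA274: 7
The largest is 7, between MRSA258 and MRSA274.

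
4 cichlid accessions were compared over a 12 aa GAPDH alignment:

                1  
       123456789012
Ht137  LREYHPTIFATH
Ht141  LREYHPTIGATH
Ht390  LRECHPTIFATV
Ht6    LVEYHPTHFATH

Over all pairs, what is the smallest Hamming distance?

1

Pairwise Hamming distances:
  Ht137 vs Ht141: 1
  Ht137 vs Ht390: 2
  Ht137 vs Ht6: 2
  Ht141 vs Ht390: 3
  Ht141 vs Ht6: 3
  Ht390 vs Ht6: 4
The smallest is 1, between Ht137 and Ht141.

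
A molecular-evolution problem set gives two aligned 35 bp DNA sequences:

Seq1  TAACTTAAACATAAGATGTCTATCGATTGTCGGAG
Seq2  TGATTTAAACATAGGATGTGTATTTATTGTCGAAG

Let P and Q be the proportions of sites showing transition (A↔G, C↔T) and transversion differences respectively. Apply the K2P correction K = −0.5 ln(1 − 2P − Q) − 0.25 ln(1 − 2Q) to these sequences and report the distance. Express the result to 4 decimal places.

0.2403

Differing sites — 2:A/G (Ti); 4:C/T (Ti); 14:A/G (Ti); 20:C/G (Tv); 24:C/T (Ti); 25:G/T (Tv); 33:G/A (Ti).
Of the 7 differences, 5 transitions and 2 transversions over 35 sites: P = 5/35 = 0.142857, Q = 2/35 = 0.057143.
d = −0.5·ln(0.657143) − 0.25·ln(0.885714) = −0.5·(-0.419854) − 0.25·(-0.121361) = 0.2403.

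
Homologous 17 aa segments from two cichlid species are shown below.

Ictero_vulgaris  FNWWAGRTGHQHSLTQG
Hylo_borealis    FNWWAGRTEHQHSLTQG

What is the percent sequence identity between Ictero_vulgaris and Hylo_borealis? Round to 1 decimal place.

A single mismatch occurs at site 9 (G→E).
16 of the 17 sites match, so the percent identity is 16/17 × 100 = 94.1%.

94.1%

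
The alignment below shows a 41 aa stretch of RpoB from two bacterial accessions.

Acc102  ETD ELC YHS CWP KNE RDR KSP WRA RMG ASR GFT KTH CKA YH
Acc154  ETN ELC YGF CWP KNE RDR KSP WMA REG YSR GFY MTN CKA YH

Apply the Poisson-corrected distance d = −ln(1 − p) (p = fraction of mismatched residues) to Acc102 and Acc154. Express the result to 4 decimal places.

0.2478

The sequences differ at positions 3 (D/N), 8 (H/G), 9 (S/F), 23 (R/M), 26 (M/E), 28 (A/Y), 33 (T/Y), 34 (K/M), 36 (H/N).
p = 9/41 = 0.219512.
d = −ln(1 − 0.219512) = −ln(0.780488) = 0.2478.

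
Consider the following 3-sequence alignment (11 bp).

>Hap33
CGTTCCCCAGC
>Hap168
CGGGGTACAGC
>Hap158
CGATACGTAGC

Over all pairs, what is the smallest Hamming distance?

Pairwise Hamming distances:
  Hap33 vs Hap168: 5
  Hap33 vs Hap158: 4
  Hap168 vs Hap158: 6
The smallest is 4, between Hap33 and Hap158.

4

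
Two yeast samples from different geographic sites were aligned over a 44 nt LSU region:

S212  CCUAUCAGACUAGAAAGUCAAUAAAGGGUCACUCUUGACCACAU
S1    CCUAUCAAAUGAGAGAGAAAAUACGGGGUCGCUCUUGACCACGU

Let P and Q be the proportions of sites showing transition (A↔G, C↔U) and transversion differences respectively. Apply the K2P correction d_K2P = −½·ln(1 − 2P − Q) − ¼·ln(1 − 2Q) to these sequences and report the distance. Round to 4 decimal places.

Differing sites — 8:G/A (Ti); 10:C/U (Ti); 11:U/G (Tv); 15:A/G (Ti); 18:U/A (Tv); 19:C/A (Tv); 24:A/C (Tv); 25:A/G (Ti); 31:A/G (Ti); 43:A/G (Ti).
Of the 10 differences, 6 transitions and 4 transversions over 44 sites: P = 6/44 = 0.136364, Q = 4/44 = 0.090909.
d = −0.5·ln(0.636363) − 0.25·ln(0.818182) = −0.5·(-0.451986) − 0.25·(-0.200670) = 0.2762.

0.2762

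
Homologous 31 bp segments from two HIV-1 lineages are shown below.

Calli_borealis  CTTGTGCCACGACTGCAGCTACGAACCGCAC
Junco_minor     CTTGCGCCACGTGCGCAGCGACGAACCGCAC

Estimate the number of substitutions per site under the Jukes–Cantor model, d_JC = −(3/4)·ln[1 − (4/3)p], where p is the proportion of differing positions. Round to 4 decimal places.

The sequences differ at positions 5 (T/C), 12 (A/T), 13 (C/G), 14 (T/C), 20 (T/G).
p = 5/31 = 0.161290.
d = −0.75 · ln(1 − (4/3)·0.161290) = −0.75 · ln(0.784947) = −0.75 · (-0.242139) = 0.1816.

0.1816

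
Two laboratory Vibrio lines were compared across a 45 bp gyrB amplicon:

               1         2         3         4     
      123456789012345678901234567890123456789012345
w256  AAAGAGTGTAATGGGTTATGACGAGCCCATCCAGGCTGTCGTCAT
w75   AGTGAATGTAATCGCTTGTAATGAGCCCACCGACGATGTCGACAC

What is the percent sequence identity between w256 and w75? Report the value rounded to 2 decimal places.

Mismatches occur at site 2 (A/G), site 3 (A/T), site 6 (G/A), site 13 (G/C), site 15 (G/C), site 18 (A/G), site 20 (G/A), site 22 (C/T), site 30 (T/C), site 32 (C/G), site 34 (G/C), site 36 (C/A), site 42 (T/A), site 45 (T/C).
31 of the 45 sites match, so the percent identity is 31/45 × 100 = 68.89%.

68.89%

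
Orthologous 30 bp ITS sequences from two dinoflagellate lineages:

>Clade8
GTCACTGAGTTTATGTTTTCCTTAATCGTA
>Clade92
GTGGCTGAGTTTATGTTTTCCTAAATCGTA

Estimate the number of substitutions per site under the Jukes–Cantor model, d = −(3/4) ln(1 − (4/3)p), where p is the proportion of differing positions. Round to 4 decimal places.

0.1073

The sequences differ at positions 3 (C/G), 4 (A/G), 23 (T/A).
p = 3/30 = 0.100000.
d = −0.75 · ln(1 − (4/3)·0.100000) = −0.75 · ln(0.866667) = −0.75 · (-0.143100) = 0.1073.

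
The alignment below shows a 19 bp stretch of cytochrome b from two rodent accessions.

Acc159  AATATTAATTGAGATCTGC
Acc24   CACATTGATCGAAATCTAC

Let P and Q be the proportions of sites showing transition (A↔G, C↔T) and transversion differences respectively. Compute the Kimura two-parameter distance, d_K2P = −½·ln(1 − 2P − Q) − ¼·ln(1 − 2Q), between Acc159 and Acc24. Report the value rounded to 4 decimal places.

Mismatches occur at site 1 (A/C, transversion), site 3 (T/C, transition), site 7 (A/G, transition), site 10 (T/C, transition), site 13 (G/A, transition), site 18 (G/A, transition).
Of the 6 differences, 5 transitions and 1 transversion over 19 sites: P = 5/19 = 0.263158, Q = 1/19 = 0.052632.
d = −0.5·ln(0.421052) − 0.25·ln(0.894736) = −0.5·(-0.864999) − 0.25·(-0.111227) = 0.4603.

0.4603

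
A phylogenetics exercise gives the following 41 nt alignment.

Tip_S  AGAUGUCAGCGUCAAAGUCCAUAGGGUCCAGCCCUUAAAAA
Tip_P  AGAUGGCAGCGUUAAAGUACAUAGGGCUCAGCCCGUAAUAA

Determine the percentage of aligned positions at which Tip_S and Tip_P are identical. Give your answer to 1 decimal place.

82.9%

Mismatches occur at site 6 (U/G), site 13 (C/U), site 19 (C/A), site 27 (U/C), site 28 (C/U), site 35 (U/G), site 39 (A/U).
34 of the 41 sites match, so the percent identity is 34/41 × 100 = 82.9%.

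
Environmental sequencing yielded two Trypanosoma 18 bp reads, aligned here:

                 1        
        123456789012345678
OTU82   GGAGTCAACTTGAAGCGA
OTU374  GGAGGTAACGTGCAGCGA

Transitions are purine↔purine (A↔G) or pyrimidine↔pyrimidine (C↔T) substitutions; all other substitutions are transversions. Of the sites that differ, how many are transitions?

The sequences differ at positions 5 (T/G, transversion), 6 (C/T, transition), 10 (T/G, transversion), 13 (A/C, transversion).
Of the 4 differences, 1 transition and 3 transversions, so the answer is 1.

1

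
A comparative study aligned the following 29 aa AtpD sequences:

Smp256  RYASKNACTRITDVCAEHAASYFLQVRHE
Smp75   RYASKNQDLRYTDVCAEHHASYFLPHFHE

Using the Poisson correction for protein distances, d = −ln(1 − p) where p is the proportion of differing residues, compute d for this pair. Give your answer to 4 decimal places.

0.3228

Differing sites — 7:A/Q; 8:C/D; 9:T/L; 11:I/Y; 19:A/H; 25:Q/P; 26:V/H; 27:R/F.
p = 8/29 = 0.275862.
d = −ln(1 − 0.275862) = −ln(0.724138) = 0.3228.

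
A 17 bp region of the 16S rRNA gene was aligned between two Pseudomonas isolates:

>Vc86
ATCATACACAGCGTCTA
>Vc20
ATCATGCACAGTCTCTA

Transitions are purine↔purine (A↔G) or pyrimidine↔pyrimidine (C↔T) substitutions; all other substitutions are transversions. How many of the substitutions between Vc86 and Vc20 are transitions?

2

Differing sites — 6:A/G (Ti); 12:C/T (Ti); 13:G/C (Tv).
Of the 3 differences, 2 transitions and 1 transversion, so the answer is 2.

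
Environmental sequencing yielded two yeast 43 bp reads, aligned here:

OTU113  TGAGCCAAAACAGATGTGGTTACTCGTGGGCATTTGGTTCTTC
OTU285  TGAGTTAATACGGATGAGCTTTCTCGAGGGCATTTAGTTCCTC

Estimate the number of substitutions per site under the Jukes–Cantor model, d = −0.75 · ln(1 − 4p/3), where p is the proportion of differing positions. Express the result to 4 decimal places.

0.2784

Mismatches occur at site 5 (C/T), site 6 (C/T), site 9 (A/T), site 12 (A/G), site 17 (T/A), site 19 (G/C), site 22 (A/T), site 27 (T/A), site 36 (G/A), site 41 (T/C).
p = 10/43 = 0.232558.
d = −0.75 · ln(1 − (4/3)·0.232558) = −0.75 · ln(0.689923) = −0.75 · (-0.371175) = 0.2784.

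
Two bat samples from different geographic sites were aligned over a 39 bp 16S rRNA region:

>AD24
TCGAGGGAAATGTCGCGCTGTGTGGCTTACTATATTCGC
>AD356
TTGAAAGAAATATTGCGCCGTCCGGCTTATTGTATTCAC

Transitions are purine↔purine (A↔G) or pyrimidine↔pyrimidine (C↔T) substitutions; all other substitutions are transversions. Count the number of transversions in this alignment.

Mismatches occur at site 2 (C→T, transition), site 5 (G→A, transition), site 6 (G→A, transition), site 12 (G→A, transition), site 14 (C→T, transition), site 19 (T→C, transition), site 22 (G→C, transversion), site 23 (T→C, transition), site 30 (C→T, transition), site 32 (A→G, transition), site 38 (G→A, transition).
Of the 11 differences, 10 transitions and 1 transversion, so the answer is 1.

1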